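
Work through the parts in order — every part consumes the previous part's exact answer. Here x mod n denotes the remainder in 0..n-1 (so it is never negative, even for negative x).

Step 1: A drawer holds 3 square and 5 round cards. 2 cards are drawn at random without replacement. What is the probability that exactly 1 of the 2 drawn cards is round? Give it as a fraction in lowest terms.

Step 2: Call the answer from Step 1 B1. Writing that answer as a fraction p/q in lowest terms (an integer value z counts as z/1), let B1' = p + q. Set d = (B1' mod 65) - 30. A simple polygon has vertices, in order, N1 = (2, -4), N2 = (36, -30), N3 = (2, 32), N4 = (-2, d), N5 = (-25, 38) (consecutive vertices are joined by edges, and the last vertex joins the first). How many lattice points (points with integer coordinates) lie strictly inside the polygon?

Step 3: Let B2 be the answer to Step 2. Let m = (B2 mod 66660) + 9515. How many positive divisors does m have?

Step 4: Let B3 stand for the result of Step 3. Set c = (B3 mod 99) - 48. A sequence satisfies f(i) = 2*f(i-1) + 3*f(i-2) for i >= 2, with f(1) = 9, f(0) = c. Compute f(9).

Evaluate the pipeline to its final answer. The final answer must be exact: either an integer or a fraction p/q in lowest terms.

-152511

Step 1: total draws C(8,2) = 28; favorable C(5,1)*C(3,1) = 15; P = 15/28; answer 15/28
Step 2: B1 = 15/28; threaded value p + q = 43; d = 13; cross terms: (2*-30 - 36*-4)=84, (36*32 - 2*-30)=1212, (2*13 - -2*32)=90, (-2*38 - -25*13)=249, (-25*-4 - 2*38)=24; twice the area = |1659| = 1659; area = 1659/2; boundary points = 2 + 2 + 1 + 1 + 3 = 9; strictly interior points = area - boundary/2 + 1 = 826; answer 826
Step 3: B2 = 826; m = 10341; 10341 = 3^3 * 383; number of divisors = (3+1) * (1+1) = 8; answer 8
Step 4: B3 = 8; c = -40; f(2) = 2*(9) + 3*(-40) = -102; iterating: f(2)=-102, f(3)=-177, f(4)=-660, f(5)=-1851, f(6)=-5682, f(7)=-16917, f(8)=-50880, f(9)=-152511; answer -152511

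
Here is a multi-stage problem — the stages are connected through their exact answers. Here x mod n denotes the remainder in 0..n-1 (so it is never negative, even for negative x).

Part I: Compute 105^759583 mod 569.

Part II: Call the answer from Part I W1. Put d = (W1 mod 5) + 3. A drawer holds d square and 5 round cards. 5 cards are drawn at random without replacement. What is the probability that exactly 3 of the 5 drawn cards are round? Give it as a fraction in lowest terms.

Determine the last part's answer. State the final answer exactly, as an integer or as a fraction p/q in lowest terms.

25/77

Part I: squarings mod 569: 105^1=105, 105^2=214, 105^4=276, 105^8=499, 105^16=348, 105^32=476, 105^64=114, 105^128=478, 105^256=315, 105^512=219, 105^1024=165, 105^2048=482, 105^4096=172, 105^8192=565, 105^16384=16, 105^32768=256, 105^65536=101, 105^131072=528, 105^262144=543, 105^524288=107; 105^759583 = 105^1 * 105^2 * 105^4 * 105^8 * 105^16 * 105^256 * 105^512 * 105^1024 * 105^4096 * 105^32768 * 105^65536 * 105^131072 * 105^524288 = 48 (mod 569); answer 48
Part II: W1 = 48; d = 6; total draws C(11,5) = 462; favorable C(5,3)*C(6,2) = 150; P = 25/77; answer 25/77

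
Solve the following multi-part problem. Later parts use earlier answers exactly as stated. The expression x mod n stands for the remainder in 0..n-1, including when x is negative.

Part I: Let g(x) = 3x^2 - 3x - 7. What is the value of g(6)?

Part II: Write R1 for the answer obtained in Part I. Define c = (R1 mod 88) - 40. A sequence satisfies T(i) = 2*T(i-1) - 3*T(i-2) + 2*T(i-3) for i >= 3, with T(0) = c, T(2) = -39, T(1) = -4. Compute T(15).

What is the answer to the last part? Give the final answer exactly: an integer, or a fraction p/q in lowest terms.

5836

Part I: 3*(6)^2 - 3*(6)^1 - 7 = (108) + (-18) + (-7) = 83; answer 83
Part II: R1 = 83; c = 43; T(3) = 2*(-39) - 3*(-4) + 2*(43) = 20; iterating: T(3)=20, T(4)=149, T(5)=160, T(6)=-87, T(7)=-356, T(8)=-131, T(9)=632, T(10)=945, T(11)=-268, T(12)=-2107, T(13)=-1520, T(14)=2745, T(15)=5836; answer 5836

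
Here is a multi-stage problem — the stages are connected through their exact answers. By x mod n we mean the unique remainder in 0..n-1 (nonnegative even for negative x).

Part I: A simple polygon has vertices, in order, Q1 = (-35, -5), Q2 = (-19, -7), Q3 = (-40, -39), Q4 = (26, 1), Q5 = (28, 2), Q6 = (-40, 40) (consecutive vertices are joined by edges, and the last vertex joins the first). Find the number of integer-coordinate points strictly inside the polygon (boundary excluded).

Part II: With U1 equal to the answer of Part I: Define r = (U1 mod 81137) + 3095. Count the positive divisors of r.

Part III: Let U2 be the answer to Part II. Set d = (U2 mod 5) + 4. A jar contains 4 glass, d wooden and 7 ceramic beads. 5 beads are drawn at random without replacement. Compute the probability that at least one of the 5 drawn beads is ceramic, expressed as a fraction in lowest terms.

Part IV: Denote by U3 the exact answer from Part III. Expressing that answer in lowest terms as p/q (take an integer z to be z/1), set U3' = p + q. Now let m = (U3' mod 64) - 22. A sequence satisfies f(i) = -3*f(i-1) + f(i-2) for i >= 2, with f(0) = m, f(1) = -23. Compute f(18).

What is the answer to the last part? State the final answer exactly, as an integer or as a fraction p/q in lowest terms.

18724866794

Part I: cross terms: (-35*-7 - -19*-5)=150, (-19*-39 - -40*-7)=461, (-40*1 - 26*-39)=974, (26*2 - 28*1)=24, (28*40 - -40*2)=1200, (-40*-5 - -35*40)=1600; twice the area = |4409| = 4409; area = 4409/2; boundary points = 2 + 1 + 2 + 1 + 2 + 5 = 13; strictly interior points = area - boundary/2 + 1 = 2199; answer 2199
Part II: U1 = 2199; r = 5294; 5294 = 2 * 2647; number of divisors = (1+1) * (1+1) = 4; answer 4
Part III: U2 = 4; d = 8; total draws C(19,5) = 11628; complement C(12,5) = 792; favorable 11628 - 792 = 10836; P = 301/323; answer 301/323
Part IV: U3 = 301/323; threaded value p + q = 624; m = 26; f(2) = -3*(-23) + 1*(26) = 95; iterating: f(2)=95, f(3)=-308, f(4)=1019, f(5)=-3365, f(6)=11114, f(7)=-36707, f(8)=121235, f(9)=-400412, f(10)=1322471, f(11)=-4367825, f(12)=14425946, f(13)=-47645663, f(14)=157362935, f(15)=-519734468, f(16)=1716566339, f(17)=-5669433485, f(18)=18724866794; answer 18724866794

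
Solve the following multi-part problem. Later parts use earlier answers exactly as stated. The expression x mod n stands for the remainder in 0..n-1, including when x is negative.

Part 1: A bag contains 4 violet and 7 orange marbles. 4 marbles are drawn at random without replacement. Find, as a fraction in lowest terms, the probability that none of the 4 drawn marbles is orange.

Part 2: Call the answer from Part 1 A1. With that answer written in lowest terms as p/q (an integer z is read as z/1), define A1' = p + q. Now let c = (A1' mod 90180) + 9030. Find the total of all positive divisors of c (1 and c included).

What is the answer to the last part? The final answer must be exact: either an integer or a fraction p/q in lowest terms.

10944

Part 1: total draws C(11,4) = 330; favorable C(4,4) = 1; P = 1/330; answer 1/330
Part 2: A1 = 1/330; threaded value p + q = 331; c = 9361; 9361 = 11 * 23 * 37; sigma = (1 + 11) * (1 + 23) * (1 + 37) = 12 * 24 * 38 = 10944; answer 10944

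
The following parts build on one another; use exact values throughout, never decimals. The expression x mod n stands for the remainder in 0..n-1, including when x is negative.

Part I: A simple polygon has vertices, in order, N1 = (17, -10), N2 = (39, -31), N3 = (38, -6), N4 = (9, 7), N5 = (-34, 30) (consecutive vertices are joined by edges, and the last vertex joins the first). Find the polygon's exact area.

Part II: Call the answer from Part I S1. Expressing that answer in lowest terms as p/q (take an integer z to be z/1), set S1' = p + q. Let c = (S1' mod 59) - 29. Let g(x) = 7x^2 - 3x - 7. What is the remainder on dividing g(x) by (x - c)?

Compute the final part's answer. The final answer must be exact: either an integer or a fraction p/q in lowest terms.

3315

Part I: cross terms: (17*-31 - 39*-10)=-137, (39*-6 - 38*-31)=944, (38*7 - 9*-6)=320, (9*30 - -34*7)=508, (-34*-10 - 17*30)=-170; twice the area = |1465| = 1465; area = 1465/2; answer 1465/2
Part II: S1 = 1465/2; threaded value p + q = 1467; c = 22; remainder = value at the root: 7*(22)^2 - 3*(22)^1 - 7 = (3388) + (-66) + (-7) = 3315; answer 3315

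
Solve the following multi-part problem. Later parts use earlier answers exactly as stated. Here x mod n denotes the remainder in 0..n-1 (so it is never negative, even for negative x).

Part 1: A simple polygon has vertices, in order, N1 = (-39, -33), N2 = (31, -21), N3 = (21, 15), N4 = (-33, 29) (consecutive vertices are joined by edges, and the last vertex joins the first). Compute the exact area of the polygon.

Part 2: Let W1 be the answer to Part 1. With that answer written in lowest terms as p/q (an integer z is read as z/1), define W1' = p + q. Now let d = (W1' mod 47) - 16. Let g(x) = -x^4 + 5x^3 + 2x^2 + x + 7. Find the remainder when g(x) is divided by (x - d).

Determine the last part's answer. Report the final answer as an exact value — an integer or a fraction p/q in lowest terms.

Part 1: cross terms: (-39*-21 - 31*-33)=1842, (31*15 - 21*-21)=906, (21*29 - -33*15)=1104, (-33*-33 - -39*29)=2220; twice the area = |6072| = 6072; area = 3036; answer 3036
Part 2: W1 = 3036; threaded value p + q = 3037; d = 13; remainder = value at the root: -1*(13)^4 + 5*(13)^3 + 2*(13)^2 + 1*(13)^1 + 7 = (-28561) + (10985) + (338) + (13) + (7) = -17218; answer -17218

-17218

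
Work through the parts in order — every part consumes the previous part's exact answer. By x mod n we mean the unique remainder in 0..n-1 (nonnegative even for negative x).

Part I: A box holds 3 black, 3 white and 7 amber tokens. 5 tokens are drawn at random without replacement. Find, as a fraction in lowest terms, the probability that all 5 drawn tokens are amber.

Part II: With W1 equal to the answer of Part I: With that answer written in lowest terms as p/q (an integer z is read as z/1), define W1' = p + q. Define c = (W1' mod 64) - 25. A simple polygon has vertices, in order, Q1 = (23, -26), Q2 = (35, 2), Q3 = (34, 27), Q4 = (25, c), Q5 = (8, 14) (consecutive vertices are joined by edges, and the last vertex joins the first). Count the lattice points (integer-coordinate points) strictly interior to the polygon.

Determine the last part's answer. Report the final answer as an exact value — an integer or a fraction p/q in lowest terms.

831

Part I: total draws C(13,5) = 1287; favorable C(7,5) = 21; P = 7/429; answer 7/429
Part II: W1 = 7/429; threaded value p + q = 436; c = 27; cross terms: (23*2 - 35*-26)=956, (35*27 - 34*2)=877, (34*27 - 25*27)=243, (25*14 - 8*27)=134, (8*-26 - 23*14)=-530; twice the area = |1680| = 1680; area = 840; boundary points = 4 + 1 + 9 + 1 + 5 = 20; strictly interior points = area - boundary/2 + 1 = 831; answer 831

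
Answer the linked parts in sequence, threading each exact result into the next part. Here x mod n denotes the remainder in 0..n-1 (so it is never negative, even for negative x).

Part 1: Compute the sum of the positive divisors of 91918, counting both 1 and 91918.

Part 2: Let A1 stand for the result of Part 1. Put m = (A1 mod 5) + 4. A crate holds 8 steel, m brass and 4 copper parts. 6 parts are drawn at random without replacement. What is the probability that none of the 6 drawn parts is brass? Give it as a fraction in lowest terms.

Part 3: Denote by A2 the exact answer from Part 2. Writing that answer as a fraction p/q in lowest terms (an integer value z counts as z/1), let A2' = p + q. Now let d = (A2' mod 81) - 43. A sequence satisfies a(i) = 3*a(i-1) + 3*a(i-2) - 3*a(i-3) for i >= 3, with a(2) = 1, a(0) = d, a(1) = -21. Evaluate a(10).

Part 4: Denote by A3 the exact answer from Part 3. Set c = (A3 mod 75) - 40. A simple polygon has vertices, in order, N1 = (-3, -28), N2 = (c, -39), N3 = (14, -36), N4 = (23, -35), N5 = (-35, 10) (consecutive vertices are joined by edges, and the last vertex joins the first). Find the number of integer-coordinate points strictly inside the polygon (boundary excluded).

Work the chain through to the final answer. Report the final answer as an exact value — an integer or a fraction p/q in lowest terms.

Part 1: 91918 = 2 * 45959; sigma = (1 + 2) * (1 + 45959) = 3 * 45960 = 137880; answer 137880
Part 2: A1 = 137880; m = 4; total draws C(16,6) = 8008; favorable C(12,6) = 924; P = 3/26; answer 3/26
Part 3: A2 = 3/26; threaded value p + q = 29; d = -14; a(3) = 3*(1) + 3*(-21) - 3*(-14) = -18; iterating: a(3)=-18, a(4)=12, a(5)=-21, a(6)=27, a(7)=-18, a(8)=90, a(9)=135, a(10)=729; answer 729
Part 4: A3 = 729; c = 14; cross terms: (-3*-39 - 14*-28)=509, (14*-36 - 14*-39)=42, (14*-35 - 23*-36)=338, (23*10 - -35*-35)=-995, (-35*-28 - -3*10)=1010; twice the area = |904| = 904; area = 452; boundary points = 1 + 3 + 1 + 1 + 2 = 8; strictly interior points = area - boundary/2 + 1 = 449; answer 449

449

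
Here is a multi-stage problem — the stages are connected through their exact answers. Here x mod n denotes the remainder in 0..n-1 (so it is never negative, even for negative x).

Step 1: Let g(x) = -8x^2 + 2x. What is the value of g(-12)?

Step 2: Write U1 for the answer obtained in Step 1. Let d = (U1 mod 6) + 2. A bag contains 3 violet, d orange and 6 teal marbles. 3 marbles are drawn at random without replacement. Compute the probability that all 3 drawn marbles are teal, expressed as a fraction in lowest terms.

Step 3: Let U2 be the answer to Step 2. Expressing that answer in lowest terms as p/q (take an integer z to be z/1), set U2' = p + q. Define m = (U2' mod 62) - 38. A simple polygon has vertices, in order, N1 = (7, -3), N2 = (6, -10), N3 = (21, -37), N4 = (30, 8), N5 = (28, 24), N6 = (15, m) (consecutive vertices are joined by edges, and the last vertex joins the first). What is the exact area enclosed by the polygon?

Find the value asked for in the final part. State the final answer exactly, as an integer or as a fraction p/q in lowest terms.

Step 1: -8*(-12)^2 + 2*(-12)^1 = (-1152) + (-24) = -1176; answer -1176
Step 2: U1 = -1176; d = 2; total draws C(11,3) = 165; favorable C(6,3) = 20; P = 4/33; answer 4/33
Step 3: U2 = 4/33; threaded value p + q = 37; m = -1; cross terms: (7*-10 - 6*-3)=-52, (6*-37 - 21*-10)=-12, (21*8 - 30*-37)=1278, (30*24 - 28*8)=496, (28*-1 - 15*24)=-388, (15*-3 - 7*-1)=-38; twice the area = |1284| = 1284; area = 642; answer 642

642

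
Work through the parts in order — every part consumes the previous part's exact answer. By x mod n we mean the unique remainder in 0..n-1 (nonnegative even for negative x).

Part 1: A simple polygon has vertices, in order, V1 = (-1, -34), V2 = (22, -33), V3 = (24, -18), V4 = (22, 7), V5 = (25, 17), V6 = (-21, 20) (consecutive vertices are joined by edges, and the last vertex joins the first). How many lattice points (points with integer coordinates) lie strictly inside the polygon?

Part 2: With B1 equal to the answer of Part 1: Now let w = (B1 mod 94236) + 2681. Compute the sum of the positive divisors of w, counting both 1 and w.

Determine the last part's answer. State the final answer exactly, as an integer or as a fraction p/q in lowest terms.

8568

Part 1: cross terms: (-1*-33 - 22*-34)=781, (22*-18 - 24*-33)=396, (24*7 - 22*-18)=564, (22*17 - 25*7)=199, (25*20 - -21*17)=857, (-21*-34 - -1*20)=734; twice the area = |3531| = 3531; area = 3531/2; boundary points = 1 + 1 + 1 + 1 + 1 + 2 = 7; strictly interior points = area - boundary/2 + 1 = 1763; answer 1763
Part 2: B1 = 1763; w = 4444; 4444 = 2^2 * 11 * 101; sigma = (1 + 2 + 4) * (1 + 11) * (1 + 101) = 7 * 12 * 102 = 8568; answer 8568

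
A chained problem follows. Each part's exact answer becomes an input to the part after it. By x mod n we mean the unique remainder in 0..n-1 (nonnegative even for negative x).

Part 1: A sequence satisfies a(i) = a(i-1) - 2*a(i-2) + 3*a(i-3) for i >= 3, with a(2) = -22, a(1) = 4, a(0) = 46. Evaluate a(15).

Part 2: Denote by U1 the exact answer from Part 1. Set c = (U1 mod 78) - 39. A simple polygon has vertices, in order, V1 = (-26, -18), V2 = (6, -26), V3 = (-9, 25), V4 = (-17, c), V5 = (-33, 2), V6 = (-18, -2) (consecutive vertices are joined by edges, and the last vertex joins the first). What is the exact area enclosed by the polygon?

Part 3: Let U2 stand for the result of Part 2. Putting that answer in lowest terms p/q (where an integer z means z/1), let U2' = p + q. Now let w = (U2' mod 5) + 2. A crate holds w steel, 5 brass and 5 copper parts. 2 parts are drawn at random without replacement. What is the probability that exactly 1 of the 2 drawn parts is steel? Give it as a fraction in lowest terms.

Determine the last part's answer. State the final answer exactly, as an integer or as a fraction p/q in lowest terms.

Part 1: a(3) = 1*(-22) - 2*(4) + 3*(46) = 108; iterating: a(3)=108, a(4)=164, a(5)=-118, a(6)=-122, a(7)=606, a(8)=496, a(9)=-1082, a(10)=-256, a(11)=3396, a(12)=662, a(13)=-6898, a(14)=1966, a(15)=17748; answer 17748
Part 2: U1 = 17748; c = 3; cross terms: (-26*-26 - 6*-18)=784, (6*25 - -9*-26)=-84, (-9*3 - -17*25)=398, (-17*2 - -33*3)=65, (-33*-2 - -18*2)=102, (-18*-18 - -26*-2)=272; twice the area = |1537| = 1537; area = 1537/2; answer 1537/2
Part 3: U2 = 1537/2; threaded value p + q = 1539; w = 6; total draws C(16,2) = 120; favorable C(6,1)*C(10,1) = 60; P = 1/2; answer 1/2

1/2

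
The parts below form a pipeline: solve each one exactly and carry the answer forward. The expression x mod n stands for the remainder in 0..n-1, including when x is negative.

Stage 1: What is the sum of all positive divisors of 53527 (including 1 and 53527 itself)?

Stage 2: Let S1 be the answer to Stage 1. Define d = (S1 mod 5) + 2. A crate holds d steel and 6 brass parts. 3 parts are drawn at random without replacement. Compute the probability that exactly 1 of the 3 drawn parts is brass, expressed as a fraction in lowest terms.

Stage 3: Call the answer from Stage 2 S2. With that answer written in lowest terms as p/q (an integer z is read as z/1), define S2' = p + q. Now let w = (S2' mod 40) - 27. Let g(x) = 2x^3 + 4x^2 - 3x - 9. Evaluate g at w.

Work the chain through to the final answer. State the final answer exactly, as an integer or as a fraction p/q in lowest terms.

-2853

Stage 1: 53527 is prime, so its only divisors are 1 and 53527; sigma = 1 + 53527 = 53528; answer 53528
Stage 2: S1 = 53528; d = 5; total draws C(11,3) = 165; favorable C(6,1)*C(5,2) = 60; P = 4/11; answer 4/11
Stage 3: S2 = 4/11; threaded value p + q = 15; w = -12; 2*(-12)^3 + 4*(-12)^2 - 3*(-12)^1 - 9 = (-3456) + (576) + (36) + (-9) = -2853; answer -2853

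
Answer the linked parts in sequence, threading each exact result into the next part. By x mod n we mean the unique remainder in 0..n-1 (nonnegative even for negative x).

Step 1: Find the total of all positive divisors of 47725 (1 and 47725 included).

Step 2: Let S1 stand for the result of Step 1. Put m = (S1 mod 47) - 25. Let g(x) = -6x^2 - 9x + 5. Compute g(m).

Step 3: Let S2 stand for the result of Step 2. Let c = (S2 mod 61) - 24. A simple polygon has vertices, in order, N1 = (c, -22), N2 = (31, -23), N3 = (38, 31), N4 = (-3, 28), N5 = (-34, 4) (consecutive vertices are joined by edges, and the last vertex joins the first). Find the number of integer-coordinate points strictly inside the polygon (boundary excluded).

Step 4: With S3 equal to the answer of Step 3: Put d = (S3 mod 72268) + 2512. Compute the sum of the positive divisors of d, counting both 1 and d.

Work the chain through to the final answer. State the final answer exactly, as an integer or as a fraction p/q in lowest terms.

Step 1: 47725 = 5^2 * 23 * 83; sigma = (1 + 5 + 25) * (1 + 23) * (1 + 83) = 31 * 24 * 84 = 62496; answer 62496
Step 2: S1 = 62496; m = 8; -6*(8)^2 - 9*(8)^1 + 5 = (-384) + (-72) + (5) = -451; answer -451
Step 3: S2 = -451; c = 13; cross terms: (13*-23 - 31*-22)=383, (31*31 - 38*-23)=1835, (38*28 - -3*31)=1157, (-3*4 - -34*28)=940, (-34*-22 - 13*4)=696; twice the area = |5011| = 5011; area = 5011/2; boundary points = 1 + 1 + 1 + 1 + 1 = 5; strictly interior points = area - boundary/2 + 1 = 2504; answer 2504
Step 4: S3 = 2504; d = 5016; 5016 = 2^3 * 3 * 11 * 19; sigma = (1 + 2 + 4 + 8) * (1 + 3) * (1 + 11) * (1 + 19) = 15 * 4 * 12 * 20 = 14400; answer 14400

14400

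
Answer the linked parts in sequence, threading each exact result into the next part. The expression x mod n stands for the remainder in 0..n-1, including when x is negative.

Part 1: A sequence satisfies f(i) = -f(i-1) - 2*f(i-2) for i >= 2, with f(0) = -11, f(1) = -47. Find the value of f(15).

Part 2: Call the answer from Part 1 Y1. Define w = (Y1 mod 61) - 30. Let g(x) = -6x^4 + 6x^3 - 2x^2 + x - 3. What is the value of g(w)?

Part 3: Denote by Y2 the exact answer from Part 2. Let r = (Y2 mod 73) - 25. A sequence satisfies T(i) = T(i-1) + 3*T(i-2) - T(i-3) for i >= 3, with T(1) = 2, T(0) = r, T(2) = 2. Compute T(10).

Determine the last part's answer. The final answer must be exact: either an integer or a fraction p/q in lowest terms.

Part 1: f(2) = -1*(-47) - 2*(-11) = 69; iterating: f(2)=69, f(3)=25, f(4)=-163, f(5)=113, f(6)=213, f(7)=-439, f(8)=13, f(9)=865, f(10)=-891, f(11)=-839, f(12)=2621, f(13)=-943, f(14)=-4299, f(15)=6185; answer 6185
Part 2: Y1 = 6185; w = -6; -6*(-6)^4 + 6*(-6)^3 - 2*(-6)^2 + 1*(-6)^1 - 3 = (-7776) + (-1296) + (-72) + (-6) + (-3) = -9153; answer -9153
Part 3: Y2 = -9153; r = 20; T(3) = 1*(2) + 3*(2) - 1*(20) = -12; iterating: T(3)=-12, T(4)=-8, T(5)=-46, T(6)=-58, T(7)=-188, T(8)=-316, T(9)=-822, T(10)=-1582; answer -1582

-1582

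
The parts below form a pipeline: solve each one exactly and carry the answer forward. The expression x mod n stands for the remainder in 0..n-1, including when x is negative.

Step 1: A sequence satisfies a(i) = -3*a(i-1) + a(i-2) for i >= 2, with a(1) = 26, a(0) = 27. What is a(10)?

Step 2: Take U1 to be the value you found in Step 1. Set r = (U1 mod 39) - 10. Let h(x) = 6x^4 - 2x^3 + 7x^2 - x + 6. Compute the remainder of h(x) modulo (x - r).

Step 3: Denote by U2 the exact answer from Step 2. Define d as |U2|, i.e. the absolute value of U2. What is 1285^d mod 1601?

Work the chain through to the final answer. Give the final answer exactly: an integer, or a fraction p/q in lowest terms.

839

Step 1: a(2) = -3*(26) + 1*(27) = -51; iterating: a(2)=-51, a(3)=179, a(4)=-588, a(5)=1943, a(6)=-6417, a(7)=21194, a(8)=-69999, a(9)=231191, a(10)=-763572; answer -763572
Step 2: U1 = -763572; r = -1; remainder = value at the root: 6*(-1)^4 - 2*(-1)^3 + 7*(-1)^2 - 1*(-1)^1 + 6 = (6) + (2) + (7) + (1) + (6) = 22; answer 22
Step 3: U2 = 22; d = 22; squarings mod 1601: 1285^1=1285, 1285^2=594, 1285^4=616, 1285^8=19, 1285^16=361; 1285^22 = 1285^2 * 1285^4 * 1285^16 = 839 (mod 1601); answer 839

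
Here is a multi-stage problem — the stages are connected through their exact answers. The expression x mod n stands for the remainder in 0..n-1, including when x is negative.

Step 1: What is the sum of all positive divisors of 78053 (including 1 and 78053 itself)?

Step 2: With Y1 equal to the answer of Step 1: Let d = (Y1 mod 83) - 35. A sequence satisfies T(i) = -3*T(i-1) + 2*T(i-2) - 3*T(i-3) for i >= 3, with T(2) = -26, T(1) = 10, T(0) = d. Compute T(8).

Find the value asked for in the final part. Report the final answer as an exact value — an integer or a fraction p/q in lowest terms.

Step 1: 78053 = 89 * 877; sigma = (1 + 89) * (1 + 877) = 90 * 878 = 79020; answer 79020
Step 2: Y1 = 79020; d = -31; T(3) = -3*(-26) + 2*(10) - 3*(-31) = 191; iterating: T(3)=191, T(4)=-655, T(5)=2425, T(6)=-9158, T(7)=34289, T(8)=-128458; answer -128458

-128458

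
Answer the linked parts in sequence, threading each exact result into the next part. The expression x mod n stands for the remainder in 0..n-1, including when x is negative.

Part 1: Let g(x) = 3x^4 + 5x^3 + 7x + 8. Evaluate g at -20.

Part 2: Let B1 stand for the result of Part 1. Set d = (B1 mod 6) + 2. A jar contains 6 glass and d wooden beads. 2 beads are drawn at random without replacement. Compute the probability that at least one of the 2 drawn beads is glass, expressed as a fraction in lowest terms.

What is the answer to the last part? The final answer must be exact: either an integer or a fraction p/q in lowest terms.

Part 1: 3*(-20)^4 + 5*(-20)^3 + 7*(-20)^1 + 8 = (480000) + (-40000) + (-140) + (8) = 439868; answer 439868
Part 2: B1 = 439868; d = 4; total draws C(10,2) = 45; complement C(4,2) = 6; favorable 45 - 6 = 39; P = 13/15; answer 13/15

13/15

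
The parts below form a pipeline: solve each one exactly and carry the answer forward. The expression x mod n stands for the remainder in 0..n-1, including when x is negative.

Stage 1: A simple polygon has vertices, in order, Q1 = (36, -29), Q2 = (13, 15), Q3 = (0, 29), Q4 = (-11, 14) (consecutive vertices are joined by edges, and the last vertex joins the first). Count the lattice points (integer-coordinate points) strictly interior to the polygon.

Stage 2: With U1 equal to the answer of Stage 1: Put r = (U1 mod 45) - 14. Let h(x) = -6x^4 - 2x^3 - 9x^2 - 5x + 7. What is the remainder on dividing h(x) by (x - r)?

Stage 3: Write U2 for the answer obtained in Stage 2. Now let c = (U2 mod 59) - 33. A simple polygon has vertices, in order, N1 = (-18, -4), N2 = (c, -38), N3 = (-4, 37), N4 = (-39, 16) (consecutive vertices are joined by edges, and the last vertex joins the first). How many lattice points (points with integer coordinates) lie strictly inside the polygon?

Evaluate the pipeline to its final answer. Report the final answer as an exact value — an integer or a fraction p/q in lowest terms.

Stage 1: cross terms: (36*15 - 13*-29)=917, (13*29 - 0*15)=377, (0*14 - -11*29)=319, (-11*-29 - 36*14)=-185; twice the area = |1428| = 1428; area = 714; boundary points = 1 + 1 + 1 + 1 = 4; strictly interior points = area - boundary/2 + 1 = 713; answer 713
Stage 2: U1 = 713; r = 24; remainder = value at the root: -6*(24)^4 - 2*(24)^3 - 9*(24)^2 - 5*(24)^1 + 7 = (-1990656) + (-27648) + (-5184) + (-120) + (7) = -2023601; answer -2023601
Stage 3: U2 = -2023601; c = 7; cross terms: (-18*-38 - 7*-4)=712, (7*37 - -4*-38)=107, (-4*16 - -39*37)=1379, (-39*-4 - -18*16)=444; twice the area = |2642| = 2642; area = 1321; boundary points = 1 + 1 + 7 + 1 = 10; strictly interior points = area - boundary/2 + 1 = 1317; answer 1317

1317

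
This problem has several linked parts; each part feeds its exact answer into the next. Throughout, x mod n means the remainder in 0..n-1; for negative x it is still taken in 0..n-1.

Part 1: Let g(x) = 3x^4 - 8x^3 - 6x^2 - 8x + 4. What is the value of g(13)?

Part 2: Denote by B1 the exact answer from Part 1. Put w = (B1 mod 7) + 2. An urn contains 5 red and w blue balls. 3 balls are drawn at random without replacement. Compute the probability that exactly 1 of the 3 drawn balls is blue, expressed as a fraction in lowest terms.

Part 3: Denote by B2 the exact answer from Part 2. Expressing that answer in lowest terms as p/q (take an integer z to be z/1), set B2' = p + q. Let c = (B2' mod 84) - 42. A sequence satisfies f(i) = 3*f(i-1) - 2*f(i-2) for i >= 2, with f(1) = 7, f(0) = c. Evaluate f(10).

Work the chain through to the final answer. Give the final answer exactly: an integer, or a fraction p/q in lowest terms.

Part 1: 3*(13)^4 - 8*(13)^3 - 6*(13)^2 - 8*(13)^1 + 4 = (85683) + (-17576) + (-1014) + (-104) + (4) = 66993; answer 66993
Part 2: B1 = 66993; w = 5; total draws C(10,3) = 120; favorable C(5,1)*C(5,2) = 50; P = 5/12; answer 5/12
Part 3: B2 = 5/12; threaded value p + q = 17; c = -25; f(2) = 3*(7) - 2*(-25) = 71; iterating: f(2)=71, f(3)=199, f(4)=455, f(5)=967, f(6)=1991, f(7)=4039, f(8)=8135, f(9)=16327, f(10)=32711; answer 32711

32711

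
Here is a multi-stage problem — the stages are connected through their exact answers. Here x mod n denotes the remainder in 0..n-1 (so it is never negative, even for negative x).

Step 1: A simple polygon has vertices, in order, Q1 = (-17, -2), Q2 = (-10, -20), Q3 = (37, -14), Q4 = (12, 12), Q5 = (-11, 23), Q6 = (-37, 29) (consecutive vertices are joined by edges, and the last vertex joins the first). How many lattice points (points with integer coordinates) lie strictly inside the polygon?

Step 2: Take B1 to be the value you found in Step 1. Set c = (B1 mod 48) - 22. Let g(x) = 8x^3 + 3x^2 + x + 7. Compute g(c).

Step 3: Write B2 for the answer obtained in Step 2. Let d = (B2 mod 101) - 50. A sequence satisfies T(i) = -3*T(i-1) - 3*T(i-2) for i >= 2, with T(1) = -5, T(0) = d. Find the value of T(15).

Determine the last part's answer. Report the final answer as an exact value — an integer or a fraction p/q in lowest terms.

-15309

Step 1: cross terms: (-17*-20 - -10*-2)=320, (-10*-14 - 37*-20)=880, (37*12 - 12*-14)=612, (12*23 - -11*12)=408, (-11*29 - -37*23)=532, (-37*-2 - -17*29)=567; twice the area = |3319| = 3319; area = 3319/2; boundary points = 1 + 1 + 1 + 1 + 2 + 1 = 7; strictly interior points = area - boundary/2 + 1 = 1657; answer 1657
Step 2: B1 = 1657; c = 3; 8*(3)^3 + 3*(3)^2 + 1*(3)^1 + 7 = (216) + (27) + (3) + (7) = 253; answer 253
Step 3: B2 = 253; d = 1; T(2) = -3*(-5) - 3*(1) = 12; iterating: T(2)=12, T(3)=-21, T(4)=27, T(5)=-18, T(6)=-27, T(7)=135, T(8)=-324, T(9)=567, T(10)=-729, T(11)=486, T(12)=729, T(13)=-3645, T(14)=8748, T(15)=-15309; answer -15309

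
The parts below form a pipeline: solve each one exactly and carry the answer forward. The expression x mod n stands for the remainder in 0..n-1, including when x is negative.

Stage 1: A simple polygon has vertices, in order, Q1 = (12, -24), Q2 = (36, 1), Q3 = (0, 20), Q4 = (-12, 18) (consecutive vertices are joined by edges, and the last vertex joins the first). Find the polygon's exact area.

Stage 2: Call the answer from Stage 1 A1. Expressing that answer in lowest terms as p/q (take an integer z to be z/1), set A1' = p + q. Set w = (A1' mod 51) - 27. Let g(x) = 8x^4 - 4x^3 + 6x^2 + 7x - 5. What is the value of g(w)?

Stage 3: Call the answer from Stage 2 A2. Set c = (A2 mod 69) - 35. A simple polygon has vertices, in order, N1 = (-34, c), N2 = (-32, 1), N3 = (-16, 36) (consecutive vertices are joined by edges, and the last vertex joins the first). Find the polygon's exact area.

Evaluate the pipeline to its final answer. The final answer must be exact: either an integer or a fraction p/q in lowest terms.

Stage 1: cross terms: (12*1 - 36*-24)=876, (36*20 - 0*1)=720, (0*18 - -12*20)=240, (-12*-24 - 12*18)=72; twice the area = |1908| = 1908; area = 954; answer 954
Stage 2: A1 = 954; threaded value p + q = 955; w = 10; 8*(10)^4 - 4*(10)^3 + 6*(10)^2 + 7*(10)^1 - 5 = (80000) + (-4000) + (600) + (70) + (-5) = 76665; answer 76665
Stage 3: A2 = 76665; c = -29; cross terms: (-34*1 - -32*-29)=-962, (-32*36 - -16*1)=-1136, (-16*-29 - -34*36)=1688; twice the area = |-410| = 410; area = 205; answer 205

205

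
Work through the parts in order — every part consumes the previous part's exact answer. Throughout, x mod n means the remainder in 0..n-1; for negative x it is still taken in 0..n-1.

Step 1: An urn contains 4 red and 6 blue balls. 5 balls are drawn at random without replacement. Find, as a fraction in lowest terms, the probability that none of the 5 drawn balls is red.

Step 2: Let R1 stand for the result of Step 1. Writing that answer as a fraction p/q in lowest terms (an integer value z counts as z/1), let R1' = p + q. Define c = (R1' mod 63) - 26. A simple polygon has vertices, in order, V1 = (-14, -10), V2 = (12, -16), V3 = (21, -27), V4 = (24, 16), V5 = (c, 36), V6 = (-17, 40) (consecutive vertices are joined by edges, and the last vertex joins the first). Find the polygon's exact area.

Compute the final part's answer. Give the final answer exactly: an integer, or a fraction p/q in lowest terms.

Step 1: total draws C(10,5) = 252; favorable C(6,5) = 6; P = 1/42; answer 1/42
Step 2: R1 = 1/42; threaded value p + q = 43; c = 17; cross terms: (-14*-16 - 12*-10)=344, (12*-27 - 21*-16)=12, (21*16 - 24*-27)=984, (24*36 - 17*16)=592, (17*40 - -17*36)=1292, (-17*-10 - -14*40)=730; twice the area = |3954| = 3954; area = 1977; answer 1977

1977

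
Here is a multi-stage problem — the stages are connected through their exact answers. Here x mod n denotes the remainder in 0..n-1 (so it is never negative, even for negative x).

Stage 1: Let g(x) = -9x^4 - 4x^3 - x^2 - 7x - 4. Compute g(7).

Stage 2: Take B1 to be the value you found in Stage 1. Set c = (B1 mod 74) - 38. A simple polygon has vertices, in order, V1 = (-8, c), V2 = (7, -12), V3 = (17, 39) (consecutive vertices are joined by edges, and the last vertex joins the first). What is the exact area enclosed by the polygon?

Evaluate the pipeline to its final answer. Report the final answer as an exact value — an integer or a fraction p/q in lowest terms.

555/2

Stage 1: -9*(7)^4 - 4*(7)^3 - 1*(7)^2 - 7*(7)^1 - 4 = (-21609) + (-1372) + (-49) + (-49) + (-4) = -23083; answer -23083
Stage 2: B1 = -23083; c = -33; cross terms: (-8*-12 - 7*-33)=327, (7*39 - 17*-12)=477, (17*-33 - -8*39)=-249; twice the area = |555| = 555; area = 555/2; answer 555/2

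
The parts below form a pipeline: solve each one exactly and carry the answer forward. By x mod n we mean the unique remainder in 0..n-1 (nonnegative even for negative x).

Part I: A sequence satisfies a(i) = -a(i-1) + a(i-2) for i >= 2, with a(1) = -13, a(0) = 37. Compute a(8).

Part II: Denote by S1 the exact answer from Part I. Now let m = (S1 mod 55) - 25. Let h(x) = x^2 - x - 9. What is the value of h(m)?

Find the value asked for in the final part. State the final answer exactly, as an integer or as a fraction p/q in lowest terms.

Part I: a(2) = -1*(-13) + 1*(37) = 50; iterating: a(2)=50, a(3)=-63, a(4)=113, a(5)=-176, a(6)=289, a(7)=-465, a(8)=754; answer 754
Part II: S1 = 754; m = 14; 1*(14)^2 - 1*(14)^1 - 9 = (196) + (-14) + (-9) = 173; answer 173

173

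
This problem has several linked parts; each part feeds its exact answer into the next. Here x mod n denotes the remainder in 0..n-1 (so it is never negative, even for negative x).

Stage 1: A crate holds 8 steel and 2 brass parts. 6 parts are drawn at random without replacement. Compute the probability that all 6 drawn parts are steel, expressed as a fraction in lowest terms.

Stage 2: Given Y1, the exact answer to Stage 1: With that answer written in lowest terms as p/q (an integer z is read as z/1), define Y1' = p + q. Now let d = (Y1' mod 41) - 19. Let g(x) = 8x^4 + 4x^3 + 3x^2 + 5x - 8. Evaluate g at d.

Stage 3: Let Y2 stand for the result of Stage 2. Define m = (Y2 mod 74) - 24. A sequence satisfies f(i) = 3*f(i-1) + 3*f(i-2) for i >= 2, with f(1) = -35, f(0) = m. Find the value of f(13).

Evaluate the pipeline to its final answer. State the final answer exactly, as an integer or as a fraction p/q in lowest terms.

Stage 1: total draws C(10,6) = 210; favorable C(8,6) = 28; P = 2/15; answer 2/15
Stage 2: Y1 = 2/15; threaded value p + q = 17; d = -2; 8*(-2)^4 + 4*(-2)^3 + 3*(-2)^2 + 5*(-2)^1 - 8 = (128) + (-32) + (12) + (-10) + (-8) = 90; answer 90
Stage 3: Y2 = 90; m = -8; f(2) = 3*(-35) + 3*(-8) = -129; iterating: f(2)=-129, f(3)=-492, f(4)=-1863, f(5)=-7065, f(6)=-26784, f(7)=-101547, f(8)=-384993, f(9)=-1459620, f(10)=-5533839, f(11)=-20980377, f(12)=-79542648, f(13)=-301569075; answer -301569075

-301569075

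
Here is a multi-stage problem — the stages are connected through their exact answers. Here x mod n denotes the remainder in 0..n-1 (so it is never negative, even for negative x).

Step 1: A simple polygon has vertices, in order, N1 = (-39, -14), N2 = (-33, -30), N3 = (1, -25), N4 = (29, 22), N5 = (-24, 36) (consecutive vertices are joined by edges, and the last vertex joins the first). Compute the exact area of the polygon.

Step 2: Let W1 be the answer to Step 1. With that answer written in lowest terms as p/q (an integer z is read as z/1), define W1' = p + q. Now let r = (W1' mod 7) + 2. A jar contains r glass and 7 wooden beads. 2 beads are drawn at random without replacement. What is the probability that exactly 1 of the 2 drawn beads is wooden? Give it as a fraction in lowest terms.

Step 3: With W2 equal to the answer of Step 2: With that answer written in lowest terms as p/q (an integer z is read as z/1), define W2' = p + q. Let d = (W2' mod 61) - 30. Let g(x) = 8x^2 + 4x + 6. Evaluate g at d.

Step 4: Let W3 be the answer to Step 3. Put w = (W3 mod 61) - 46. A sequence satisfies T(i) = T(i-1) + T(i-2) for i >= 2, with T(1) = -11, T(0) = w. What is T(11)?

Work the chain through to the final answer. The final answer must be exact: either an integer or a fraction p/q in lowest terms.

Step 1: cross terms: (-39*-30 - -33*-14)=708, (-33*-25 - 1*-30)=855, (1*22 - 29*-25)=747, (29*36 - -24*22)=1572, (-24*-14 - -39*36)=1740; twice the area = |5622| = 5622; area = 2811; answer 2811
Step 2: W1 = 2811; threaded value p + q = 2812; r = 7; total draws C(14,2) = 91; favorable C(7,1)*C(7,1) = 49; P = 7/13; answer 7/13
Step 3: W2 = 7/13; threaded value p + q = 20; d = -10; 8*(-10)^2 + 4*(-10)^1 + 6 = (800) + (-40) + (6) = 766; answer 766
Step 4: W3 = 766; w = -12; T(2) = 1*(-11) + 1*(-12) = -23; iterating: T(2)=-23, T(3)=-34, T(4)=-57, T(5)=-91, T(6)=-148, T(7)=-239, T(8)=-387, T(9)=-626, T(10)=-1013, T(11)=-1639; answer -1639

-1639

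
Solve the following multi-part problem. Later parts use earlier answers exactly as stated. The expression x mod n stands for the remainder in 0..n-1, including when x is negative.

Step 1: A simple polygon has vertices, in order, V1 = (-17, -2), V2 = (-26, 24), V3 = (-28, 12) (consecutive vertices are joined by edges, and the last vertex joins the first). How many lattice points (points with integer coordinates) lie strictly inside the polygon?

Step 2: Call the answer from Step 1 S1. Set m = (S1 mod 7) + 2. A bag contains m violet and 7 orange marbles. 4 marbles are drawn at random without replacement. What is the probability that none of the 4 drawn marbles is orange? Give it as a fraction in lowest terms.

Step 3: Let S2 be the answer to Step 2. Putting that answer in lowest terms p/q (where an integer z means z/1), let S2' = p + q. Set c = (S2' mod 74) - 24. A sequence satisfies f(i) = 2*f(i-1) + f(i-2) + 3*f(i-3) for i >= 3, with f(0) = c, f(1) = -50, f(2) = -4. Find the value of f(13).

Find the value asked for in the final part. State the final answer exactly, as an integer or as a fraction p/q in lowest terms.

Step 1: cross terms: (-17*24 - -26*-2)=-460, (-26*12 - -28*24)=360, (-28*-2 - -17*12)=260; twice the area = |160| = 160; area = 80; boundary points = 1 + 2 + 1 = 4; strictly interior points = area - boundary/2 + 1 = 79; answer 79
Step 2: S1 = 79; m = 4; total draws C(11,4) = 330; favorable C(4,4) = 1; P = 1/330; answer 1/330
Step 3: S2 = 1/330; threaded value p + q = 331; c = 11; f(3) = 2*(-4) + 1*(-50) + 3*(11) = -25; iterating: f(3)=-25, f(4)=-204, f(5)=-445, f(6)=-1169, f(7)=-3395, f(8)=-9294, f(9)=-25490, f(10)=-70459, f(11)=-194290, f(12)=-535509, f(13)=-1476685; answer -1476685

-1476685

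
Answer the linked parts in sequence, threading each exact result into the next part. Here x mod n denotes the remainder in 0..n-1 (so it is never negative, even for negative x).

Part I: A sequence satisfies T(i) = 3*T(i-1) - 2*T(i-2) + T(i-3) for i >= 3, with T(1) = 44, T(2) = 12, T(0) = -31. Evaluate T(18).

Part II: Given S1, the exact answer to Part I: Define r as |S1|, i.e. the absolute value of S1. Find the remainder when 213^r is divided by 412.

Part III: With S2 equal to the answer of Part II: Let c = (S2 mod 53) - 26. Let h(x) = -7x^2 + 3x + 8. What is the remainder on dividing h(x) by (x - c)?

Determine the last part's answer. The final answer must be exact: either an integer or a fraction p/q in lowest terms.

Part I: T(3) = 3*(12) - 2*(44) + 1*(-31) = -83; iterating: T(3)=-83, T(4)=-229, T(5)=-509, T(6)=-1152, T(7)=-2667, T(8)=-6206, T(9)=-14436, T(10)=-33563, T(11)=-78023, T(12)=-181379, T(13)=-421654, T(14)=-980227, T(15)=-2278752, T(16)=-5297456, T(17)=-12315091, T(18)=-28629113; answer -28629113
Part II: S1 = -28629113; r = 28629113; squarings mod 412: 213^1=213, 213^2=49, 213^4=341, 213^8=97, 213^16=345, 213^32=369, 213^64=201, 213^128=25, 213^256=213, 213^512=49, 213^1024=341, 213^2048=97, 213^4096=345, 213^8192=369, 213^16384=201, 213^32768=25, 213^65536=213, 213^131072=49, 213^262144=341, 213^524288=97, 213^1048576=345, 213^2097152=369, 213^4194304=201, 213^8388608=25, 213^16777216=213; 213^28629113 = 213^1 * 213^8 * 213^16 * 213^32 * 213^64 * 213^2048 * 213^4096 * 213^16384 * 213^32768 * 213^262144 * 213^1048576 * 213^2097152 * 213^8388608 * 213^16777216 = 97 (mod 412); answer 97
Part III: S2 = 97; c = 18; remainder = value at the root: -7*(18)^2 + 3*(18)^1 + 8 = (-2268) + (54) + (8) = -2206; answer -2206

-2206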